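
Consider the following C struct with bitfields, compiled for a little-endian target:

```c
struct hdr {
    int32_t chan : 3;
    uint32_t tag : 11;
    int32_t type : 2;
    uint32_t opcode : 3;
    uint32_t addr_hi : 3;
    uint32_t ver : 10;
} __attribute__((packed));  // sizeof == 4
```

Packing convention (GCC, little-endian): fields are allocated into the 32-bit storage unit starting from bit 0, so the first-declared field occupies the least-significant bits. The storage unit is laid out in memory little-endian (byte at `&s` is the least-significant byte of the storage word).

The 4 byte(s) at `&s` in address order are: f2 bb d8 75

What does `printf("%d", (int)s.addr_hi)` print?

3

[0]=0xf2 [1]=0xbb [2]=0xd8 [3]=0x75 (little-endian) → word 0x75d8bbf2
chan [0+:3] = (word>>0) & 0x7 = 2
tag [3+:11] = (word>>3) & 0x7ff = 1918
type [14+:2] = (word>>14) & 0x3 = 2
opcode [16+:3] = (word>>16) & 0x7 = 0
addr_hi [19+:3] = (word>>19) & 0x7 = 3  ←
ver [22+:10] = (word>>22) & 0x3ff = 471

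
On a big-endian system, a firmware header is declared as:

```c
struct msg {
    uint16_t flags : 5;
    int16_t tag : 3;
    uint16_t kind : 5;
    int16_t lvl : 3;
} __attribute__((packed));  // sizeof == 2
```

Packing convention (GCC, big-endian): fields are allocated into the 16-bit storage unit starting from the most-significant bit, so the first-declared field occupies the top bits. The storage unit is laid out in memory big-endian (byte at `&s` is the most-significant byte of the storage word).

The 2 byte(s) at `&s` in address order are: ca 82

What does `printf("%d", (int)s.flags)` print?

25

[0]=0xca [1]=0x82 (big-endian) → word 0xca82
flags:5 @ bit 11 → (0xca82>>11)&0x1f = 0x19  ←
tag:3 @ bit 8 → (0xca82>>8)&0x7 = 0x2
kind:5 @ bit 3 → (0xca82>>3)&0x1f = 0x10
lvl:3 @ bit 0 → (0xca82>>0)&0x7 = 0x2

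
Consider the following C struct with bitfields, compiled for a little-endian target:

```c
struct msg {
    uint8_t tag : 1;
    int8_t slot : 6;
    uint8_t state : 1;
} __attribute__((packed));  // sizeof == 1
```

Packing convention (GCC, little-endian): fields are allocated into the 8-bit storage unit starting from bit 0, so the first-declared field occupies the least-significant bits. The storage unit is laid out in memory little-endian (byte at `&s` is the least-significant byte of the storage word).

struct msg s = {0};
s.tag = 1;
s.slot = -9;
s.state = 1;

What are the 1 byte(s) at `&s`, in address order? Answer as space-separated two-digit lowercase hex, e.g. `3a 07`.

ef

[0+:1] tag=1 & 0x1 = 0x1; word=0x01
[1+:6] slot=-9 & 0x3f = 0x37; word=0x6f
[7+:1] state=1 & 0x1 = 0x1; word=0xef
word = 0xef → little-endian bytes:
  [0]=0xef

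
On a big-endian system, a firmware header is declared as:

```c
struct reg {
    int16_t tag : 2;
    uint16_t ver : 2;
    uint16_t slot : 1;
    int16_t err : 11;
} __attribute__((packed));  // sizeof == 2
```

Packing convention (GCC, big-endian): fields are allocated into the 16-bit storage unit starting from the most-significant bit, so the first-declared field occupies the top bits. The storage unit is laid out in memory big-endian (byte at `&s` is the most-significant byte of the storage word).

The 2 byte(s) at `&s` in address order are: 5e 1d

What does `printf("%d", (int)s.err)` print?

[0]=0x5e [1]=0x1d (big-endian) → word 0x5e1d
tag:2 @ bit 14 → (0x5e1d>>14)&0x3 = 0x1
ver:2 @ bit 12 → (0x5e1d>>12)&0x3 = 0x1
slot:1 @ bit 11 → (0x5e1d>>11)&0x1 = 0x1
err:11 @ bit 0 → (0x5e1d>>0)&0x7ff = 0x61d  ←
err signed 11b, MSB=1: 1565 - 2048 = -483

-483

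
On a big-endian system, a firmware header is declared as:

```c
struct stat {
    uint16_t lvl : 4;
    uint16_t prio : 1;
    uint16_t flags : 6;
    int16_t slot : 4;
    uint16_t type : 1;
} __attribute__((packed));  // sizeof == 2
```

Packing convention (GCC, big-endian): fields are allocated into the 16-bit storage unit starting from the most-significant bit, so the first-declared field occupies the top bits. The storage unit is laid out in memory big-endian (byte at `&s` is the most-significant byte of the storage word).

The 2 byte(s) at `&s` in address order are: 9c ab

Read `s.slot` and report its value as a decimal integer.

5

[0]=0x9c [1]=0xab (big-endian) → word 0x9cab
lvl:4 @ bit 12 → (0x9cab>>12)&0xf = 0x9
prio:1 @ bit 11 → (0x9cab>>11)&0x1 = 0x1
flags:6 @ bit 5 → (0x9cab>>5)&0x3f = 0x25
slot:4 @ bit 1 → (0x9cab>>1)&0xf = 0x5  ←
type:1 @ bit 0 → (0x9cab>>0)&0x1 = 0x1
slot signed 4b, MSB=0: value = 5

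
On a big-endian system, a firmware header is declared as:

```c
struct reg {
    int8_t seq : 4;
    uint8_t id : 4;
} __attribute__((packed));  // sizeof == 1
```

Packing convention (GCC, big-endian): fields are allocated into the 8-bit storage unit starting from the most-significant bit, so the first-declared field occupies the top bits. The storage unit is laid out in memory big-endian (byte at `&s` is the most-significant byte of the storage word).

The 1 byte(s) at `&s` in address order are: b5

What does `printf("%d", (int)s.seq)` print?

-5

[0]=0xb5 (big-endian) → word 0xb5
seq:4 @ bit 4 → (0xb5>>4)&0xf = 0xb  ←
id:4 @ bit 0 → (0xb5>>0)&0xf = 0x5
seq signed 4b, MSB=1: 11 - 16 = -5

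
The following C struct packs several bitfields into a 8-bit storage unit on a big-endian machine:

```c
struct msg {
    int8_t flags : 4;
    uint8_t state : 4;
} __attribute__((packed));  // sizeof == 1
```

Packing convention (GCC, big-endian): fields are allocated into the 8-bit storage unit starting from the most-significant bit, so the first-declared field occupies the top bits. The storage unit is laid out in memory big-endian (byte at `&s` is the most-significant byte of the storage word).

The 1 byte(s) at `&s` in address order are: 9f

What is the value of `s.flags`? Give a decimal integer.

[0]=0x9f (big-endian) → word 0x9f
flags:4 @ bit 4 → (0x9f>>4)&0xf = 0x9  ←
state:4 @ bit 0 → (0x9f>>0)&0xf = 0xf
flags signed 4b, MSB=1: 9 - 16 = -7

-7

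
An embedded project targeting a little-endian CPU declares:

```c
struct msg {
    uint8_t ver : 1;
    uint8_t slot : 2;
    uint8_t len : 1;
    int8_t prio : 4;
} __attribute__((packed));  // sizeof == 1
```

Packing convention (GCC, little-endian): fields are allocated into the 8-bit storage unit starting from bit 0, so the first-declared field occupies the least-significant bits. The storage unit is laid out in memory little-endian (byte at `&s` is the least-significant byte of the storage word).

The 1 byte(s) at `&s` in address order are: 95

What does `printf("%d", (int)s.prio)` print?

[0]=0x95 (little-endian) → word 0x95
ver:1 @ bit 0 → (0x95>>0)&0x1 = 0x1
slot:2 @ bit 1 → (0x95>>1)&0x3 = 0x2
len:1 @ bit 3 → (0x95>>3)&0x1 = 0x0
prio:4 @ bit 4 → (0x95>>4)&0xf = 0x9  ←
prio signed 4b, MSB=1: 9 - 16 = -7

-7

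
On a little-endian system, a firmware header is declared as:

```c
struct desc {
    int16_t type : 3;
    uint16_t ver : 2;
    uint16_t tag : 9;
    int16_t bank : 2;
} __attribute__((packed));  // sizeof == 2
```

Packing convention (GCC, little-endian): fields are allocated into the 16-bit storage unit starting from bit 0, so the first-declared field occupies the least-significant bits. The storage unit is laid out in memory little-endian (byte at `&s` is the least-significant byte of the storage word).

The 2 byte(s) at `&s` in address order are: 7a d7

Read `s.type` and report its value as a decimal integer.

2

[0]=0x7a [1]=0xd7 (little-endian) → word 0xd77a
type:3 @ bit 0 → (0xd77a>>0)&0x7 = 0x2  ←
ver:2 @ bit 3 → (0xd77a>>3)&0x3 = 0x3
tag:9 @ bit 5 → (0xd77a>>5)&0x1ff = 0xbb
bank:2 @ bit 14 → (0xd77a>>14)&0x3 = 0x3
type signed 3b, MSB=0: value = 2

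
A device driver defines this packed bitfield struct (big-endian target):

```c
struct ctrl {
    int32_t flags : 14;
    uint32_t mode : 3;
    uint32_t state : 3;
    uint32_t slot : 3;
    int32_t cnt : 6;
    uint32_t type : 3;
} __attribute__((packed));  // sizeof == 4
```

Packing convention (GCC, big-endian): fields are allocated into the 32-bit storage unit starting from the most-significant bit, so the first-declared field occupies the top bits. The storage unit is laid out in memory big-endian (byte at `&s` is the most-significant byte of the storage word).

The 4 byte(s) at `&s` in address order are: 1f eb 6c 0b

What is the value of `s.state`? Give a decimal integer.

6

[0]=0x1f [1]=0xeb [2]=0x6c [3]=0x0b (big-endian) → word 0x1feb6c0b
flags [18+:14] = (word>>18) & 0x3fff = 2042
mode [15+:3] = (word>>15) & 0x7 = 6
state [12+:3] = (word>>12) & 0x7 = 6  ←
slot [9+:3] = (word>>9) & 0x7 = 6
cnt [3+:6] = (word>>3) & 0x3f = 1
type [0+:3] = (word>>0) & 0x7 = 3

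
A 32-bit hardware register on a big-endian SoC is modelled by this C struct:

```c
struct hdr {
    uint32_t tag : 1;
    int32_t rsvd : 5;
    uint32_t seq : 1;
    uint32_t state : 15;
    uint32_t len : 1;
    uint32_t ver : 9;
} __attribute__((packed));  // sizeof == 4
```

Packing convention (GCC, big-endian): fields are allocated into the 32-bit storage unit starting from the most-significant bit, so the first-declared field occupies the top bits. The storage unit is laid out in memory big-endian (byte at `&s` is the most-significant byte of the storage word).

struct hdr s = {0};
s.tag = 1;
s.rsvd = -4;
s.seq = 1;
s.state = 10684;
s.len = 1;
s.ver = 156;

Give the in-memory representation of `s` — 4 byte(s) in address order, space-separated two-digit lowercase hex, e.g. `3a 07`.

f2 a6 f2 9c

tag (1b) val=1 bits=0x1 at bit 31: 0x80000000
rsvd (5b) val=-4 bits=0x1c at bit 26: 0xf0000000
seq (1b) val=1 bits=0x1 at bit 25: 0xf2000000
state (15b) val=10684 bits=0x29bc at bit 10: 0xf2a6f000
len (1b) val=1 bits=0x1 at bit 9: 0xf2a6f200
ver (9b) val=156 bits=0x9c at bit 0: 0xf2a6f29c
word = 0xf2a6f29c → big-endian bytes:
  [0]=0xf2  [1]=0xa6  [2]=0xf2  [3]=0x9c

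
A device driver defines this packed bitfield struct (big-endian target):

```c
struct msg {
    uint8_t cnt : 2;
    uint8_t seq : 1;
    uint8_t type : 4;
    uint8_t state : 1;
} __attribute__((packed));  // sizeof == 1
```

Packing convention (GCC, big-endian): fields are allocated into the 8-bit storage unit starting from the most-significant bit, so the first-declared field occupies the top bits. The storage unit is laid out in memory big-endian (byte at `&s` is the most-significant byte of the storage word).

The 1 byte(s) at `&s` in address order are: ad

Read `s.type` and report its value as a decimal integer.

6

[0]=0xad (big-endian) → word 0xad
cnt:2 @ bit 6 → (0xad>>6)&0x3 = 0x2
seq:1 @ bit 5 → (0xad>>5)&0x1 = 0x1
type:4 @ bit 1 → (0xad>>1)&0xf = 0x6  ←
state:1 @ bit 0 → (0xad>>0)&0x1 = 0x1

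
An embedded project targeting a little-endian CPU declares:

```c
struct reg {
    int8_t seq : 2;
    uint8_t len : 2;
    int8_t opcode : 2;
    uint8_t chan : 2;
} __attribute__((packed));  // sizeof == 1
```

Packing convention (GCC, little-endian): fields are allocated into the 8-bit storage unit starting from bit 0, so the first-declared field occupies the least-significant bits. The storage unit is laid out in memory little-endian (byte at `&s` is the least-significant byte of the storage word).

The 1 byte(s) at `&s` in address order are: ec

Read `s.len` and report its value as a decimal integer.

[0]=0xec (little-endian) → word 0xec
seq [0+:2] = (word>>0) & 0x3 = 0
len [2+:2] = (word>>2) & 0x3 = 3  ←
opcode [4+:2] = (word>>4) & 0x3 = 2
chan [6+:2] = (word>>6) & 0x3 = 3

3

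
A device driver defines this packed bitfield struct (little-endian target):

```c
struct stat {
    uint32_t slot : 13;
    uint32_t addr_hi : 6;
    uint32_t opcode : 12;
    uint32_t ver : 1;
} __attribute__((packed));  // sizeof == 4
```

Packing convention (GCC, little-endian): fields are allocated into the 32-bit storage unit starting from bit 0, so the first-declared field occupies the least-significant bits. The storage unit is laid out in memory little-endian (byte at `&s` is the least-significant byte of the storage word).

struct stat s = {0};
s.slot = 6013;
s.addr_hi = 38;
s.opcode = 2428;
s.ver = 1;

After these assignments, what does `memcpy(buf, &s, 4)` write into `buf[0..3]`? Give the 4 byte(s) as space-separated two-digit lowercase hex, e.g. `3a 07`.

slot:13 = 6013 → 0x177d << 0 → word 0x0000177d
addr_hi:6 = 38 → 0x26 << 13 → word 0x0004d77d
opcode:12 = 2428 → 0x97c << 19 → word 0x4be4d77d
ver:1 = 1 → 0x1 << 31 → word 0xcbe4d77d
word = 0xcbe4d77d → little-endian bytes:
  [0]=0x7d  [1]=0xd7  [2]=0xe4  [3]=0xcb

7d d7 e4 cb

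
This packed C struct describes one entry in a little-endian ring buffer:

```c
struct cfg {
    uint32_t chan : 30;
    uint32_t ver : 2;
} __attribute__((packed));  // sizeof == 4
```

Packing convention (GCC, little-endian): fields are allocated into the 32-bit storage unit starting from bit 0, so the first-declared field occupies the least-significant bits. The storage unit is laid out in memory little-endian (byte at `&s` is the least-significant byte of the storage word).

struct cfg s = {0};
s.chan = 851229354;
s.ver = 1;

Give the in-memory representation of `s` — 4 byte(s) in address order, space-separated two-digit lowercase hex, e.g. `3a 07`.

aa ba bc 72

chan (30b) val=851229354 bits=0x32bcbaaa at bit 0: 0x32bcbaaa
ver (2b) val=1 bits=0x1 at bit 30: 0x72bcbaaa
word = 0x72bcbaaa → little-endian bytes:
  [0]=0xaa  [1]=0xba  [2]=0xbc  [3]=0x72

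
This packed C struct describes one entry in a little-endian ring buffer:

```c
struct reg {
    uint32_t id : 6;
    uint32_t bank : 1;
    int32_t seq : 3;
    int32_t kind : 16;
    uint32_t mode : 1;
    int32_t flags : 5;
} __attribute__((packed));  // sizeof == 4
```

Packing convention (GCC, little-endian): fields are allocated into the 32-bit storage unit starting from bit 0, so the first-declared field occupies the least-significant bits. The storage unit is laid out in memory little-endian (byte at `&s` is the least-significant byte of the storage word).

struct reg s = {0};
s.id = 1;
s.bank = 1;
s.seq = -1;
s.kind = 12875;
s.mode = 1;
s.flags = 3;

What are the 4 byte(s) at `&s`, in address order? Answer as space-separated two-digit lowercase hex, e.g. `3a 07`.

id (6b) val=1 bits=0x1 at bit 0: 0x00000001
bank (1b) val=1 bits=0x1 at bit 6: 0x00000041
seq (3b) val=-1 bits=0x7 at bit 7: 0x000003c1
kind (16b) val=12875 bits=0x324b at bit 10: 0x00c92fc1
mode (1b) val=1 bits=0x1 at bit 26: 0x04c92fc1
flags (5b) val=3 bits=0x3 at bit 27: 0x1cc92fc1
word = 0x1cc92fc1 → little-endian bytes:
  [0]=0xc1  [1]=0x2f  [2]=0xc9  [3]=0x1c

c1 2f c9 1c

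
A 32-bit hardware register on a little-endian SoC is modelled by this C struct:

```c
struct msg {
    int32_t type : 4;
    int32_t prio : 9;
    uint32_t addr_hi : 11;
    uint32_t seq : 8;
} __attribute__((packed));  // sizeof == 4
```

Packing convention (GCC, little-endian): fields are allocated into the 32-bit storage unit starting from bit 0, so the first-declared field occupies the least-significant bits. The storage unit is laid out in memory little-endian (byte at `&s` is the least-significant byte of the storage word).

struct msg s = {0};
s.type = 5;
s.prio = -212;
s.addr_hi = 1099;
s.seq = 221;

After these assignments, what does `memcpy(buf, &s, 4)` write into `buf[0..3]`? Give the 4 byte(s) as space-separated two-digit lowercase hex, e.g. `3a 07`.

type (4b) val=5 bits=0x5 at bit 0: 0x00000005
prio (9b) val=-212 bits=0x12c at bit 4: 0x000012c5
addr_hi (11b) val=1099 bits=0x44b at bit 13: 0x008972c5
seq (8b) val=221 bits=0xdd at bit 24: 0xdd8972c5
word = 0xdd8972c5 → little-endian bytes:
  [0]=0xc5  [1]=0x72  [2]=0x89  [3]=0xdd

c5 72 89 dd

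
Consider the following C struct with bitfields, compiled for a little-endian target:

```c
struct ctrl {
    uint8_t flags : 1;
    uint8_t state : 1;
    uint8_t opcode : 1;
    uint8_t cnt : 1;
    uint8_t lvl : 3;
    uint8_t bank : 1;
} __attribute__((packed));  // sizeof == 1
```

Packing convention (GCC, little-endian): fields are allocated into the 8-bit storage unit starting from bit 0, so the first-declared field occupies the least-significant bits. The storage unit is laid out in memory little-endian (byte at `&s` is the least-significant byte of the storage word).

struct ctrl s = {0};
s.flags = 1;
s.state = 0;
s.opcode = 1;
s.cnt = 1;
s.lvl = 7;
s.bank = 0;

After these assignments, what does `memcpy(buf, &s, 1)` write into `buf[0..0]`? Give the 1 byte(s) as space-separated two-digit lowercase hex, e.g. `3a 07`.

7d

flags:1 = 1 → 0x1 << 0 → word 0x01
state:1 = 0 → 0x0 << 1 → word 0x01
opcode:1 = 1 → 0x1 << 2 → word 0x05
cnt:1 = 1 → 0x1 << 3 → word 0x0d
lvl:3 = 7 → 0x7 << 4 → word 0x7d
bank:1 = 0 → 0x0 << 7 → word 0x7d
word = 0x7d → little-endian bytes:
  [0]=0x7d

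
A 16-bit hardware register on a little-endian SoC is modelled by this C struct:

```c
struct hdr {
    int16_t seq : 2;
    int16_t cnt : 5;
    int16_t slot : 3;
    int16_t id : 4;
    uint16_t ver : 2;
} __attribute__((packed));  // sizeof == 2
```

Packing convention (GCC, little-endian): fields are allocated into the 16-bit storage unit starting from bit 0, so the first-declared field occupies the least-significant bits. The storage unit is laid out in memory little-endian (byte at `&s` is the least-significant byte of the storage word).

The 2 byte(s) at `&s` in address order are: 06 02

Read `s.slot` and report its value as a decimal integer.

-4

[0]=0x06 [1]=0x02 (little-endian) → word 0x0206
seq [0+:2] = (word>>0) & 0x3 = 2
cnt [2+:5] = (word>>2) & 0x1f = 1
slot [7+:3] = (word>>7) & 0x7 = 4  ←
id [10+:4] = (word>>10) & 0xf = 0
ver [14+:2] = (word>>14) & 0x3 = 0
slot signed 3b, MSB=1: 4 - 8 = -4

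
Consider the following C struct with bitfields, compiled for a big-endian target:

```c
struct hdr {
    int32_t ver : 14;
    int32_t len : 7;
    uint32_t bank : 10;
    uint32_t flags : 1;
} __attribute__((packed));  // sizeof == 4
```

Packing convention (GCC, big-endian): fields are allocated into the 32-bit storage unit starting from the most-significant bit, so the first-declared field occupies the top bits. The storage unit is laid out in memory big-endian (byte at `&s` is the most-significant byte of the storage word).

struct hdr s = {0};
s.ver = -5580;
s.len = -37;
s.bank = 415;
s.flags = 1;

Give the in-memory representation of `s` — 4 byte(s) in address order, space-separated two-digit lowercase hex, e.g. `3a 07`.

[18+:14] ver=-5580 & 0x3fff = 0x2a34; word=0xa8d00000
[11+:7] len=-37 & 0x7f = 0x5b; word=0xa8d2d800
[1+:10] bank=415 & 0x3ff = 0x19f; word=0xa8d2db3e
[0+:1] flags=1 & 0x1 = 0x1; word=0xa8d2db3f
word = 0xa8d2db3f → big-endian bytes:
  [0]=0xa8  [1]=0xd2  [2]=0xdb  [3]=0x3f

a8 d2 db 3f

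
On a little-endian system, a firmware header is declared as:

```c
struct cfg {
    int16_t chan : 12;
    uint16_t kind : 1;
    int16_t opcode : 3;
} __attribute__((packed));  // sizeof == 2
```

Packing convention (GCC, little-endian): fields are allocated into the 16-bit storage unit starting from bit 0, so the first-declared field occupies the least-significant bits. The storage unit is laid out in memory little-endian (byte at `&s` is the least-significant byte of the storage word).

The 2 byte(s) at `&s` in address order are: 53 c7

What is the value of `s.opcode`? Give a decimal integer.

[0]=0x53 [1]=0xc7 (little-endian) → word 0xc753
chan [0+:12] = (word>>0) & 0xfff = 1875
kind [12+:1] = (word>>12) & 0x1 = 0
opcode [13+:3] = (word>>13) & 0x7 = 6  ←
opcode signed 3b, MSB=1: 6 - 8 = -2

-2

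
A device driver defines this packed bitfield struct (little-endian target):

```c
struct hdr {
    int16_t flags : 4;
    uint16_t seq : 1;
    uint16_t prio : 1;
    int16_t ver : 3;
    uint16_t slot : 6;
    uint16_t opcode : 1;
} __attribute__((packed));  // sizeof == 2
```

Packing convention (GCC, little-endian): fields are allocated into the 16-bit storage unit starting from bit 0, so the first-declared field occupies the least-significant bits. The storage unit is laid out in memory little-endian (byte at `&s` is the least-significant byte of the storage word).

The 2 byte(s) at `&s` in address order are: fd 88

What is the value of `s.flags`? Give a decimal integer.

-3

[0]=0xfd [1]=0x88 (little-endian) → word 0x88fd
flags [0+:4] = (word>>0) & 0xf = 13  ←
seq [4+:1] = (word>>4) & 0x1 = 1
prio [5+:1] = (word>>5) & 0x1 = 1
ver [6+:3] = (word>>6) & 0x7 = 3
slot [9+:6] = (word>>9) & 0x3f = 4
opcode [15+:1] = (word>>15) & 0x1 = 1
flags signed 4b, MSB=1: 13 - 16 = -3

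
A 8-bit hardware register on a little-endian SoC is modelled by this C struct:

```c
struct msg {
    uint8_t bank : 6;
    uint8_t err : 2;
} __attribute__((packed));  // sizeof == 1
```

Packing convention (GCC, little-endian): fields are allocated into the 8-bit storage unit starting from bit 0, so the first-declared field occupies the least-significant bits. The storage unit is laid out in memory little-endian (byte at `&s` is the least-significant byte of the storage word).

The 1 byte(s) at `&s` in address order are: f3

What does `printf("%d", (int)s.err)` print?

3

[0]=0xf3 (little-endian) → word 0xf3
bank [0+:6] = (word>>0) & 0x3f = 51
err [6+:2] = (word>>6) & 0x3 = 3  ←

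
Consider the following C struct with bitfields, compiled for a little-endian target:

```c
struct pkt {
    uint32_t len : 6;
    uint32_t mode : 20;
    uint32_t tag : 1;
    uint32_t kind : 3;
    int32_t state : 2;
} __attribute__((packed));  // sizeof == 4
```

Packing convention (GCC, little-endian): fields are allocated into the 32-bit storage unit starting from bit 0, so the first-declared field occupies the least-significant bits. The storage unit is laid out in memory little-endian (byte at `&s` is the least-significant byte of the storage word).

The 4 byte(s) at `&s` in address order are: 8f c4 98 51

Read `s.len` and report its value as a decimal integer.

[0]=0x8f [1]=0xc4 [2]=0x98 [3]=0x51 (little-endian) → word 0x5198c48f
len [0+:6] = (word>>0) & 0x3f = 15  ←
mode [6+:20] = (word>>6) & 0xfffff = 418578
tag [26+:1] = (word>>26) & 0x1 = 0
kind [27+:3] = (word>>27) & 0x7 = 2
state [30+:2] = (word>>30) & 0x3 = 1

15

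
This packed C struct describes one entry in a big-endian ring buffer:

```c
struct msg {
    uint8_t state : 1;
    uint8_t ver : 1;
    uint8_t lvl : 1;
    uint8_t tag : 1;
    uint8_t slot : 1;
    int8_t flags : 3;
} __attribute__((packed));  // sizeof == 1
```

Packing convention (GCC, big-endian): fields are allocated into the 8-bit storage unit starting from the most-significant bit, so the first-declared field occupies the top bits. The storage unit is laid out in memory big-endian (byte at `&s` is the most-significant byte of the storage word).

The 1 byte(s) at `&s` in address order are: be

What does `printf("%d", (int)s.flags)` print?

-2

[0]=0xbe (big-endian) → word 0xbe
state [7+:1] = (word>>7) & 0x1 = 1
ver [6+:1] = (word>>6) & 0x1 = 0
lvl [5+:1] = (word>>5) & 0x1 = 1
tag [4+:1] = (word>>4) & 0x1 = 1
slot [3+:1] = (word>>3) & 0x1 = 1
flags [0+:3] = (word>>0) & 0x7 = 6  ←
flags signed 3b, MSB=1: 6 - 8 = -2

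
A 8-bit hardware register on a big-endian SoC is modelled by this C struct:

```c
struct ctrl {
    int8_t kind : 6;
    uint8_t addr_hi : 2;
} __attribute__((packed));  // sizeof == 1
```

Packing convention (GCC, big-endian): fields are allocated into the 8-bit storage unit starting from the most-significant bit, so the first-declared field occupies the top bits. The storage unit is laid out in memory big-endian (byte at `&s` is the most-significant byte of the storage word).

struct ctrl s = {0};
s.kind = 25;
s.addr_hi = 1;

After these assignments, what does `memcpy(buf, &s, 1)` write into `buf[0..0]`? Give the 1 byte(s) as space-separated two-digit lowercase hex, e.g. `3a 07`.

[2+:6] kind=25 & 0x3f = 0x19; word=0x64
[0+:2] addr_hi=1 & 0x3 = 0x1; word=0x65
word = 0x65 → big-endian bytes:
  [0]=0x65

65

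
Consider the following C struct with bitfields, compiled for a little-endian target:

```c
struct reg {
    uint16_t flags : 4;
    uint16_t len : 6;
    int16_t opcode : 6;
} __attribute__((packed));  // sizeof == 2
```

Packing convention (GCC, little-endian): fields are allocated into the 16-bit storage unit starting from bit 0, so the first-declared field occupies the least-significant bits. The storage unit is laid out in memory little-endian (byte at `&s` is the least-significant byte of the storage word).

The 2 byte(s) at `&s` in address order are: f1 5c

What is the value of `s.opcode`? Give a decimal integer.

[0]=0xf1 [1]=0x5c (little-endian) → word 0x5cf1
flags:4 @ bit 0 → (0x5cf1>>0)&0xf = 0x1
len:6 @ bit 4 → (0x5cf1>>4)&0x3f = 0xf
opcode:6 @ bit 10 → (0x5cf1>>10)&0x3f = 0x17  ←
opcode signed 6b, MSB=0: value = 23

23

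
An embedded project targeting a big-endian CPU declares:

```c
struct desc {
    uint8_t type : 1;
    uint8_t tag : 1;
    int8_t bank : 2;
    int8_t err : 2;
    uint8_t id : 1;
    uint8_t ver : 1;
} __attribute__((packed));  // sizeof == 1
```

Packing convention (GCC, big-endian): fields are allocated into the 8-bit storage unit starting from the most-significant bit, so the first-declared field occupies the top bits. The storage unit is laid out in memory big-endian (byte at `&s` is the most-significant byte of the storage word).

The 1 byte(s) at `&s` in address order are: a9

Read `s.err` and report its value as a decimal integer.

[0]=0xa9 (big-endian) → word 0xa9
type:1 @ bit 7 → (0xa9>>7)&0x1 = 0x1
tag:1 @ bit 6 → (0xa9>>6)&0x1 = 0x0
bank:2 @ bit 4 → (0xa9>>4)&0x3 = 0x2
err:2 @ bit 2 → (0xa9>>2)&0x3 = 0x2  ←
id:1 @ bit 1 → (0xa9>>1)&0x1 = 0x0
ver:1 @ bit 0 → (0xa9>>0)&0x1 = 0x1
err signed 2b, MSB=1: 2 - 4 = -2

-2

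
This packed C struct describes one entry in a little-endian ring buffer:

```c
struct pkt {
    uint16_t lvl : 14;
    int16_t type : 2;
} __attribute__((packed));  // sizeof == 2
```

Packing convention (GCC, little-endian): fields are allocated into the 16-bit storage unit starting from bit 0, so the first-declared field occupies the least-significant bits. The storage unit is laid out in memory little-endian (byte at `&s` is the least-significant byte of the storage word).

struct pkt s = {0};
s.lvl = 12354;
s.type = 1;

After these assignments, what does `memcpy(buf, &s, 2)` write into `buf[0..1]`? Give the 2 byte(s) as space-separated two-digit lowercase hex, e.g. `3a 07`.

lvl:14 = 12354 → 0x3042 << 0 → word 0x3042
type:2 = 1 → 0x1 << 14 → word 0x7042
word = 0x7042 → little-endian bytes:
  [0]=0x42  [1]=0x70

42 70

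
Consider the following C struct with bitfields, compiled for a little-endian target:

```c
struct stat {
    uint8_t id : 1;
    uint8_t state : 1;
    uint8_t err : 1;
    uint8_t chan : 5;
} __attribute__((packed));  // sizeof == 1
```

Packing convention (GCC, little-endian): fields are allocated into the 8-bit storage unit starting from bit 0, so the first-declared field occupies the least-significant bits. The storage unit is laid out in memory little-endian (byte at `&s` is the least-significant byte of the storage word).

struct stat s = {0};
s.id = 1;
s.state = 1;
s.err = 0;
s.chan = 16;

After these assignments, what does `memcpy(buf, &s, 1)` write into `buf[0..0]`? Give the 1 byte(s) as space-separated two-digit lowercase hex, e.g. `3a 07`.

[0+:1] id=1 & 0x1 = 0x1; word=0x01
[1+:1] state=1 & 0x1 = 0x1; word=0x03
[2+:1] err=0 & 0x1 = 0x0; word=0x03
[3+:5] chan=16 & 0x1f = 0x10; word=0x83
word = 0x83 → little-endian bytes:
  [0]=0x83

83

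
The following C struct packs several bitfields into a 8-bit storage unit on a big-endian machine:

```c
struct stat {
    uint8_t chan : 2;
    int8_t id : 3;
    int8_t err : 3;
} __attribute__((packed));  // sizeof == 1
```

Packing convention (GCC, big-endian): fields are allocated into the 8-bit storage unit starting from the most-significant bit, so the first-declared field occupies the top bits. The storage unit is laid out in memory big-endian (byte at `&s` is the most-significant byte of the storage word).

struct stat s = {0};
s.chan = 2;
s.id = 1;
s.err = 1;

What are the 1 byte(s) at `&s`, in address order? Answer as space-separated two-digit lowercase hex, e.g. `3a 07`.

89

chan (2b) val=2 bits=0x2 at bit 6: 0x80
id (3b) val=1 bits=0x1 at bit 3: 0x88
err (3b) val=1 bits=0x1 at bit 0: 0x89
word = 0x89 → big-endian bytes:
  [0]=0x89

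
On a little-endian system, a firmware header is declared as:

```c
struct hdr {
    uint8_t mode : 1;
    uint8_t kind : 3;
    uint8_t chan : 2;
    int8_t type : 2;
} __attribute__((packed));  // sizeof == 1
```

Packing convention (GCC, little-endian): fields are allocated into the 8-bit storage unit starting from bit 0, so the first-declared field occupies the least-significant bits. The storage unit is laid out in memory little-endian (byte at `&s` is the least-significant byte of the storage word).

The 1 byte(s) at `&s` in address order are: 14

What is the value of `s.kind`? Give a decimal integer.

2

[0]=0x14 (little-endian) → word 0x14
mode [0+:1] = (word>>0) & 0x1 = 0
kind [1+:3] = (word>>1) & 0x7 = 2  ←
chan [4+:2] = (word>>4) & 0x3 = 1
type [6+:2] = (word>>6) & 0x3 = 0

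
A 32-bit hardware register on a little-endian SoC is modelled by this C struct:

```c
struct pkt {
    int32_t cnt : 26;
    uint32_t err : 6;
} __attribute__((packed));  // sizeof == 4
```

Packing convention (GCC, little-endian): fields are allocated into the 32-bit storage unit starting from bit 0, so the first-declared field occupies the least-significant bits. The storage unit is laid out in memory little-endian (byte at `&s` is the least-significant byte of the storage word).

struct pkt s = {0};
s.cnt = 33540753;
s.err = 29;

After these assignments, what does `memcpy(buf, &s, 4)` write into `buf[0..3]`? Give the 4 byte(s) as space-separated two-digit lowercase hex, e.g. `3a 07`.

91 ca ff 75

cnt:26 = 33540753 → 0x1ffca91 << 0 → word 0x01ffca91
err:6 = 29 → 0x1d << 26 → word 0x75ffca91
word = 0x75ffca91 → little-endian bytes:
  [0]=0x91  [1]=0xca  [2]=0xff  [3]=0x75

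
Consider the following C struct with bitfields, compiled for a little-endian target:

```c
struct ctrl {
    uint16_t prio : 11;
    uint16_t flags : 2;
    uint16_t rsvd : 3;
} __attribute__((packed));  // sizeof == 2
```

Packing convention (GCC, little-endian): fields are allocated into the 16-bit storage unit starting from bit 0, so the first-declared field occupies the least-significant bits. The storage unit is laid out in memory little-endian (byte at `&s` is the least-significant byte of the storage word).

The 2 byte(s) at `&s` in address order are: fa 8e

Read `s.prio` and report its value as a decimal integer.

1786

[0]=0xfa [1]=0x8e (little-endian) → word 0x8efa
prio:11 @ bit 0 → (0x8efa>>0)&0x7ff = 0x6fa  ←
flags:2 @ bit 11 → (0x8efa>>11)&0x3 = 0x1
rsvd:3 @ bit 13 → (0x8efa>>13)&0x7 = 0x4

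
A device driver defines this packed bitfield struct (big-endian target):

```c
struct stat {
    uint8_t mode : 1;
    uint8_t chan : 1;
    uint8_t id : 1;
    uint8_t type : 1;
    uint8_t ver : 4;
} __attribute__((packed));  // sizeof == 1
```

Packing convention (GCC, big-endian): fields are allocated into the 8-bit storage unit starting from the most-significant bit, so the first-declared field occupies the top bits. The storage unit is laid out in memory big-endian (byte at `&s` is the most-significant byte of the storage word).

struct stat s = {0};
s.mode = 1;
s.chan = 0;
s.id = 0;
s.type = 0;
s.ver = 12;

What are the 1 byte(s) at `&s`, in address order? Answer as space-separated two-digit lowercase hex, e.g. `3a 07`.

8c

mode:1 = 1 → 0x1 << 7 → word 0x80
chan:1 = 0 → 0x0 << 6 → word 0x80
id:1 = 0 → 0x0 << 5 → word 0x80
type:1 = 0 → 0x0 << 4 → word 0x80
ver:4 = 12 → 0xc << 0 → word 0x8c
word = 0x8c → big-endian bytes:
  [0]=0x8c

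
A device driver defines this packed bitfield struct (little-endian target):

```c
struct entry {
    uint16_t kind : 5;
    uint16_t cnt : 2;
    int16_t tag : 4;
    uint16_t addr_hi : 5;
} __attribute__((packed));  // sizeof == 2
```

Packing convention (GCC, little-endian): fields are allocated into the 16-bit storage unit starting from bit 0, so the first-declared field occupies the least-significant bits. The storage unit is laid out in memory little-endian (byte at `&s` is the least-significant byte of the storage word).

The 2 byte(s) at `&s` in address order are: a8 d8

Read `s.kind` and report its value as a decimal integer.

8

[0]=0xa8 [1]=0xd8 (little-endian) → word 0xd8a8
kind:5 @ bit 0 → (0xd8a8>>0)&0x1f = 0x8  ←
cnt:2 @ bit 5 → (0xd8a8>>5)&0x3 = 0x1
tag:4 @ bit 7 → (0xd8a8>>7)&0xf = 0x1
addr_hi:5 @ bit 11 → (0xd8a8>>11)&0x1f = 0x1b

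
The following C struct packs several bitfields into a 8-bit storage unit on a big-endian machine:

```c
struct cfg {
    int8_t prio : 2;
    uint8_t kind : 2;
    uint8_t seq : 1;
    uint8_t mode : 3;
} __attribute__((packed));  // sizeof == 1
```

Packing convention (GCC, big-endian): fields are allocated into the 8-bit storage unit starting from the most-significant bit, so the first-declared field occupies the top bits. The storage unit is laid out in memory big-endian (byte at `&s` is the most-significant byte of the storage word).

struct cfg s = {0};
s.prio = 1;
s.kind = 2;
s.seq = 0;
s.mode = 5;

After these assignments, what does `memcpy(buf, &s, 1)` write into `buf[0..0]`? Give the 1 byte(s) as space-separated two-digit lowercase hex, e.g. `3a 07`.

prio:2 = 1 → 0x1 << 6 → word 0x40
kind:2 = 2 → 0x2 << 4 → word 0x60
seq:1 = 0 → 0x0 << 3 → word 0x60
mode:3 = 5 → 0x5 << 0 → word 0x65
word = 0x65 → big-endian bytes:
  [0]=0x65

65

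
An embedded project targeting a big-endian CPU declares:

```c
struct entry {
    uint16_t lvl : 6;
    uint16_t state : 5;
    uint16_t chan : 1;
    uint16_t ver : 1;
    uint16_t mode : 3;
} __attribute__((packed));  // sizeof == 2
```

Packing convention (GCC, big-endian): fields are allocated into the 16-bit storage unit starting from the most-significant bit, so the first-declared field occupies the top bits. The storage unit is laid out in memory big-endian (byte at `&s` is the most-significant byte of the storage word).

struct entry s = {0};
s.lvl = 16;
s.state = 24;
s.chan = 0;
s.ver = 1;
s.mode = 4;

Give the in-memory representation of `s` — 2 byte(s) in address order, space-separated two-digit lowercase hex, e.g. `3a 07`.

43 0c

lvl:6 = 16 → 0x10 << 10 → word 0x4000
state:5 = 24 → 0x18 << 5 → word 0x4300
chan:1 = 0 → 0x0 << 4 → word 0x4300
ver:1 = 1 → 0x1 << 3 → word 0x4308
mode:3 = 4 → 0x4 << 0 → word 0x430c
word = 0x430c → big-endian bytes:
  [0]=0x43  [1]=0x0c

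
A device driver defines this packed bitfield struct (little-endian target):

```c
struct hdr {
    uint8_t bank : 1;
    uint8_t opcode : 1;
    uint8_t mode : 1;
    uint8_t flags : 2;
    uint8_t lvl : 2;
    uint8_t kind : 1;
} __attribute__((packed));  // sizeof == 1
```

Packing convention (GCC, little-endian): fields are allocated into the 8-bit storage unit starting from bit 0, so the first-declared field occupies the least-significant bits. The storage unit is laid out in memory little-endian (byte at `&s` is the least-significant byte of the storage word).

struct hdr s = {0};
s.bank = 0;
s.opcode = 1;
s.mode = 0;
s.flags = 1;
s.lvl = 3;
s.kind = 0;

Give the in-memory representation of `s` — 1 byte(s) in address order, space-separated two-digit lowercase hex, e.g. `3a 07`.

bank (1b) val=0 bits=0x0 at bit 0: 0x00
opcode (1b) val=1 bits=0x1 at bit 1: 0x02
mode (1b) val=0 bits=0x0 at bit 2: 0x02
flags (2b) val=1 bits=0x1 at bit 3: 0x0a
lvl (2b) val=3 bits=0x3 at bit 5: 0x6a
kind (1b) val=0 bits=0x0 at bit 7: 0x6a
word = 0x6a → little-endian bytes:
  [0]=0x6a

6a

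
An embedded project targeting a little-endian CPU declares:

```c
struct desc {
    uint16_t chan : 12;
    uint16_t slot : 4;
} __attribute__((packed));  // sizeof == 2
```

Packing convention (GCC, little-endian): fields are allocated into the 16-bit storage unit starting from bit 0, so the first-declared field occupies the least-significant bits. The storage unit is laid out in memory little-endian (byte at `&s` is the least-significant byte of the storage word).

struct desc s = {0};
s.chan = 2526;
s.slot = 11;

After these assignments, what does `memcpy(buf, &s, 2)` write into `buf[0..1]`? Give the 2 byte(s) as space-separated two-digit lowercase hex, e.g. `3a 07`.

de b9

chan:12 = 2526 → 0x9de << 0 → word 0x09de
slot:4 = 11 → 0xb << 12 → word 0xb9de
word = 0xb9de → little-endian bytes:
  [0]=0xde  [1]=0xb9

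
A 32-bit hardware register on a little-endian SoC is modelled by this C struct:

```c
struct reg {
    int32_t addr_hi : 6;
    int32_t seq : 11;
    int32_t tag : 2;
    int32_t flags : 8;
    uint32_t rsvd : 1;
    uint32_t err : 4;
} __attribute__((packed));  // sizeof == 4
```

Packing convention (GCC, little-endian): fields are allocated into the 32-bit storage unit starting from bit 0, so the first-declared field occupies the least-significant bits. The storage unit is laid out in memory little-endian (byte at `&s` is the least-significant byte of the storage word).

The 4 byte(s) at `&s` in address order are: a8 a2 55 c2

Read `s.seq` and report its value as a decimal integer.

-374

[0]=0xa8 [1]=0xa2 [2]=0x55 [3]=0xc2 (little-endian) → word 0xc255a2a8
addr_hi:6 @ bit 0 → (0xc255a2a8>>0)&0x3f = 0x28
seq:11 @ bit 6 → (0xc255a2a8>>6)&0x7ff = 0x68a  ←
tag:2 @ bit 17 → (0xc255a2a8>>17)&0x3 = 0x2
flags:8 @ bit 19 → (0xc255a2a8>>19)&0xff = 0x4a
rsvd:1 @ bit 27 → (0xc255a2a8>>27)&0x1 = 0x0
err:4 @ bit 28 → (0xc255a2a8>>28)&0xf = 0xc
seq signed 11b, MSB=1: 1674 - 2048 = -374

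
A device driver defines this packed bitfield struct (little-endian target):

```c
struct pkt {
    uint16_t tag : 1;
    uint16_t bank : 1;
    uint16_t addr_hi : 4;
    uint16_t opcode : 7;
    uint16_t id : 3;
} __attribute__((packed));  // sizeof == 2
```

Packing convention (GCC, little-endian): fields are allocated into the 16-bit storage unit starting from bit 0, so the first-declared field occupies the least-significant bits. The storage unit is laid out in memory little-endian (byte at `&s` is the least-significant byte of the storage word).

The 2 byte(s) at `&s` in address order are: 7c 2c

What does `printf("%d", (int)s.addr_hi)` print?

15

[0]=0x7c [1]=0x2c (little-endian) → word 0x2c7c
tag:1 @ bit 0 → (0x2c7c>>0)&0x1 = 0x0
bank:1 @ bit 1 → (0x2c7c>>1)&0x1 = 0x0
addr_hi:4 @ bit 2 → (0x2c7c>>2)&0xf = 0xf  ←
opcode:7 @ bit 6 → (0x2c7c>>6)&0x7f = 0x31
id:3 @ bit 13 → (0x2c7c>>13)&0x7 = 0x1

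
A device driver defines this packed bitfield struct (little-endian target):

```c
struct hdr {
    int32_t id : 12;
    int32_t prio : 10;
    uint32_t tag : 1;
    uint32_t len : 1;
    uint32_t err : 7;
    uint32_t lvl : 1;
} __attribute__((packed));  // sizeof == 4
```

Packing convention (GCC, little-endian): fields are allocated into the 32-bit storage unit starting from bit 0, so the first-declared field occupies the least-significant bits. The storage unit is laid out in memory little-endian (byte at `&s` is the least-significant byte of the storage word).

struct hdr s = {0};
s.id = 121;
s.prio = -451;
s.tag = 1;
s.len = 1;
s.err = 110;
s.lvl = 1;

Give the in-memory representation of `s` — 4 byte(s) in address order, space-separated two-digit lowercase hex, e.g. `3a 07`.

79 d0 e3 ee

id (12b) val=121 bits=0x79 at bit 0: 0x00000079
prio (10b) val=-451 bits=0x23d at bit 12: 0x0023d079
tag (1b) val=1 bits=0x1 at bit 22: 0x0063d079
len (1b) val=1 bits=0x1 at bit 23: 0x00e3d079
err (7b) val=110 bits=0x6e at bit 24: 0x6ee3d079
lvl (1b) val=1 bits=0x1 at bit 31: 0xeee3d079
word = 0xeee3d079 → little-endian bytes:
  [0]=0x79  [1]=0xd0  [2]=0xe3  [3]=0xee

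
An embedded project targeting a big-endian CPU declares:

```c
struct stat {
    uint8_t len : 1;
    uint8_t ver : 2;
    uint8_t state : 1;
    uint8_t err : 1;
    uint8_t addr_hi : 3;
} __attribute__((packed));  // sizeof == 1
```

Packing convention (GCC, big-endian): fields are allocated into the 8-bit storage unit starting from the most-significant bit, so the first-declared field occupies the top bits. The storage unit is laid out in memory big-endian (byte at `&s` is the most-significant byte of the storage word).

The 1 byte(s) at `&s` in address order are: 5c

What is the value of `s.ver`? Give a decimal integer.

[0]=0x5c (big-endian) → word 0x5c
len [7+:1] = (word>>7) & 0x1 = 0
ver [5+:2] = (word>>5) & 0x3 = 2  ←
state [4+:1] = (word>>4) & 0x1 = 1
err [3+:1] = (word>>3) & 0x1 = 1
addr_hi [0+:3] = (word>>0) & 0x7 = 4

2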